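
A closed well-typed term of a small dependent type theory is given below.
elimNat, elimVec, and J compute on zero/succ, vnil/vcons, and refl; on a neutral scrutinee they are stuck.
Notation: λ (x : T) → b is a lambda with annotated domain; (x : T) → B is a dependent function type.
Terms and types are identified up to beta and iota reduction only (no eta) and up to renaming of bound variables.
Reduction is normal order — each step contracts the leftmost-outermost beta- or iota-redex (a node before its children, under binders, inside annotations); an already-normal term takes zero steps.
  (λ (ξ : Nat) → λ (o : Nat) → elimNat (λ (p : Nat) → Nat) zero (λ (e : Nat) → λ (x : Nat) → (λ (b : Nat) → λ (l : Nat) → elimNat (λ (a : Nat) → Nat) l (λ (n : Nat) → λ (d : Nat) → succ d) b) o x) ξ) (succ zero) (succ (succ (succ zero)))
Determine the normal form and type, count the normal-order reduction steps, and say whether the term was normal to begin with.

resulting normal form:
  succ (succ (succ zero))
type:
  Nat
steps to reach normal form (normal order): 18
already normal: no
first contracted redex: a beta-redex


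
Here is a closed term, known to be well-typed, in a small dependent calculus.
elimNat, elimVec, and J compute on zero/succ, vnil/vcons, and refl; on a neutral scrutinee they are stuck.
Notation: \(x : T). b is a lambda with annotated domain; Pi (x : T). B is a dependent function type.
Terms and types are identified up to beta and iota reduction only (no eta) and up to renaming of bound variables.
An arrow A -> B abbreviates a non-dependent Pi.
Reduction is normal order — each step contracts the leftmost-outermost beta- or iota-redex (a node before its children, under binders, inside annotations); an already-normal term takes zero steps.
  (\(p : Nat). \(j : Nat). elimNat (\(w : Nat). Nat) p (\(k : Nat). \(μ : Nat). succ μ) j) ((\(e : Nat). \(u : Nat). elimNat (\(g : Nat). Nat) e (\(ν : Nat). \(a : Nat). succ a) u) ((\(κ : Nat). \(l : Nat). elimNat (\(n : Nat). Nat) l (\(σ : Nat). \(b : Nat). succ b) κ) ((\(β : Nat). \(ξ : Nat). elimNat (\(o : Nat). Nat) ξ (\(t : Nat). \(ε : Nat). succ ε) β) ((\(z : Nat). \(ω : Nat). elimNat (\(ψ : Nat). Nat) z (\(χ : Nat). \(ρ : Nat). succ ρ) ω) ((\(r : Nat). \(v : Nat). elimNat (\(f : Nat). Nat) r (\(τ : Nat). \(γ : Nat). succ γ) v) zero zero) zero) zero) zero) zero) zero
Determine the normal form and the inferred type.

reduced normal form:
  zero
type:
  Nat


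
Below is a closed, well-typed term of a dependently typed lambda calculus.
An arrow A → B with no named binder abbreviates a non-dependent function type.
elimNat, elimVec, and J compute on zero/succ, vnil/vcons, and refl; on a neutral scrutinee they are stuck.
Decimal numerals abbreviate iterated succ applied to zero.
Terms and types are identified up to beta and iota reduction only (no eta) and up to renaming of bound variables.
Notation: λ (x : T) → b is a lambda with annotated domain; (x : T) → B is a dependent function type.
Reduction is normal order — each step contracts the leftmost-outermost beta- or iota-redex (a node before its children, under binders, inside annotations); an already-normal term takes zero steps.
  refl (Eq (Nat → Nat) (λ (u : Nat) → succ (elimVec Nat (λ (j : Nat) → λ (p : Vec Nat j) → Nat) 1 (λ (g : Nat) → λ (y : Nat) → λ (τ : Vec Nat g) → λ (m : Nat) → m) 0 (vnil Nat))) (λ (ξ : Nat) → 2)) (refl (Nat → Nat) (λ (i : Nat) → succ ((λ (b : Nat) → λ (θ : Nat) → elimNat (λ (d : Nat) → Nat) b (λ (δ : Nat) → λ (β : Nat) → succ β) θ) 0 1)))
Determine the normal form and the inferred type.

reduced normal form:
  refl (Eq (Nat → Nat) (λ (u : Nat) → 2) (λ (j : Nat) → 2)) (refl (Nat → Nat) (λ (p : Nat) → 2))
type:
  Eq (Eq (Nat → Nat) (λ (u : Nat) → 2) (λ (j : Nat) → 2)) (refl (Nat → Nat) (λ (p : Nat) → 2)) (refl (Nat → Nat) (λ (g : Nat) → 2))


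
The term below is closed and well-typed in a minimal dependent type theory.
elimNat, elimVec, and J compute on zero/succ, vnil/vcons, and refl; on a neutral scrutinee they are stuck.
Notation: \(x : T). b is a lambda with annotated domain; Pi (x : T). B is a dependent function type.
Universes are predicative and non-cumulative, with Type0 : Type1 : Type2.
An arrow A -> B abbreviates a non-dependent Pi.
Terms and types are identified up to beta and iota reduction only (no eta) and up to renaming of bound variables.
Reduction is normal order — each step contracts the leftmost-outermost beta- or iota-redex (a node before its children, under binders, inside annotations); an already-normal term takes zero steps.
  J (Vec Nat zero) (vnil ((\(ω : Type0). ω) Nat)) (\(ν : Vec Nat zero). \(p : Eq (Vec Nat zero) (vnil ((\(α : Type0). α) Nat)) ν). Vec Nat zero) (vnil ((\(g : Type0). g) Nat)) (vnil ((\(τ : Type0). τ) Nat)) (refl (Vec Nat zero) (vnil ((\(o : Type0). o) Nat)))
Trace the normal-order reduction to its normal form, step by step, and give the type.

reduction (normal order):
  J (Vec Nat zero) (vnil ((\(ω : Type0). ω) Nat)) (\(ν : Vec Nat zero). \(p : Eq (Vec Nat zero) (vnil ((\(α : Type0). α) Nat)) ν). Vec Nat zero) (vnil ((\(g : Type0). g) Nat)) (vnil ((\(τ : Type0). τ) Nat)) (refl (Vec Nat zero) (vnil ((\(o : Type0). o) Nat)))
  ~> vnil ((\(ω : Type0). ω) Nat)
  ~> vnil Nat
the term's type:
  Vec Nat zero


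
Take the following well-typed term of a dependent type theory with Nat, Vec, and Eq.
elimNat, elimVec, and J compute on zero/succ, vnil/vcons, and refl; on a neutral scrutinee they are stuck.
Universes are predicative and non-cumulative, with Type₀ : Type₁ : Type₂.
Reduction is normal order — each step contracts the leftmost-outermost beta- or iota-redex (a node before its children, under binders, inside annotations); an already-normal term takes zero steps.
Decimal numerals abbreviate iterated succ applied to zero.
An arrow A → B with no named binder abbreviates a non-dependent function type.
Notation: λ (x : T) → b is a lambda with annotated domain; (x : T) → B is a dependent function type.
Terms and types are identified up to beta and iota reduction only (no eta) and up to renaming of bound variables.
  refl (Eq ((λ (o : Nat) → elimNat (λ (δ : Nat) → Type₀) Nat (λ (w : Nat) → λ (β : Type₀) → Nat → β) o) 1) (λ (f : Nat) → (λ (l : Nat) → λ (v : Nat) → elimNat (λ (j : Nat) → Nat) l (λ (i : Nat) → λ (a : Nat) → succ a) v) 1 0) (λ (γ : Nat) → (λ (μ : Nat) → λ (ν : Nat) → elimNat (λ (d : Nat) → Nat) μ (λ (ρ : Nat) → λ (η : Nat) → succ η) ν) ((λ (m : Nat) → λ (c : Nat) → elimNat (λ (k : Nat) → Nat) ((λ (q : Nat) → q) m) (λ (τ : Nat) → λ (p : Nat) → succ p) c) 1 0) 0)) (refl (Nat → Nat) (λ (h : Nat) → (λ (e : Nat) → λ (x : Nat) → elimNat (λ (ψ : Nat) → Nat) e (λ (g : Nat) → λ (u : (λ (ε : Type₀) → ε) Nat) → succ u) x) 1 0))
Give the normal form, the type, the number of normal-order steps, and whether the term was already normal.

reduced normal form:
  refl (Eq (Nat → Nat) (λ (o : Nat) → 1) (λ (δ : Nat) → 1)) (refl (Nat → Nat) (λ (w : Nat) → 1))
type:
  Eq (Eq (Nat → Nat) (λ (o : Nat) → 1) (λ (δ : Nat) → 1)) (refl (Nat → Nat) (λ (w : Nat) → 1)) (refl (Nat → Nat) (λ (β : Nat) → 1))
steps to reach normal form (normal order): 18
already normal: no
first contracted redex: a beta-redex


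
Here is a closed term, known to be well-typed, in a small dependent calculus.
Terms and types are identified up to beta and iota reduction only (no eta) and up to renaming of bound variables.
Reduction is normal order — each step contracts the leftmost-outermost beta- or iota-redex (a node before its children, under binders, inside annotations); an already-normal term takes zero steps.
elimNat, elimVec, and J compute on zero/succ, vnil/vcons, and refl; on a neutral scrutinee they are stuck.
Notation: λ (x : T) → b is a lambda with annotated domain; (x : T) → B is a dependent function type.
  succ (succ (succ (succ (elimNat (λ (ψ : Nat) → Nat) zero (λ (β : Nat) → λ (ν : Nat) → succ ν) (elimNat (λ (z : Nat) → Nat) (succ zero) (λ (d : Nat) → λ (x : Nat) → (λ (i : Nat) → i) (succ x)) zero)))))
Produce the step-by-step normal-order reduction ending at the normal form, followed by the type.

normal-order reduction sequence:
  succ (succ (succ (succ (elimNat (λ (ψ : Nat) → Nat) zero (λ (β : Nat) → λ (ν : Nat) → succ ν) (elimNat (λ (z : Nat) → Nat) (succ zero) (λ (d : Nat) → λ (x : Nat) → (λ (i : Nat) → i) (succ x)) zero)))))
  ~> succ (succ (succ (succ (elimNat (λ (ψ : Nat) → Nat) zero (λ (β : Nat) → λ (ν : Nat) → succ ν) (succ zero)))))
  ~> succ (succ (succ (succ ((λ (ψ : Nat) → λ (β : Nat) → succ β) zero (elimNat (λ (ν : Nat) → Nat) zero (λ (z : Nat) → λ (d : Nat) → succ d) zero)))))
  ~> succ (succ (succ (succ ((λ (ψ : Nat) → succ ψ) (elimNat (λ (β : Nat) → Nat) zero (λ (ν : Nat) → λ (z : Nat) → succ z) zero)))))
  ~> succ (succ (succ (succ (succ (elimNat (λ (ψ : Nat) → Nat) zero (λ (β : Nat) → λ (ν : Nat) → succ ν) zero)))))
  ~> succ (succ (succ (succ (succ zero))))
inferred type:
  Nat


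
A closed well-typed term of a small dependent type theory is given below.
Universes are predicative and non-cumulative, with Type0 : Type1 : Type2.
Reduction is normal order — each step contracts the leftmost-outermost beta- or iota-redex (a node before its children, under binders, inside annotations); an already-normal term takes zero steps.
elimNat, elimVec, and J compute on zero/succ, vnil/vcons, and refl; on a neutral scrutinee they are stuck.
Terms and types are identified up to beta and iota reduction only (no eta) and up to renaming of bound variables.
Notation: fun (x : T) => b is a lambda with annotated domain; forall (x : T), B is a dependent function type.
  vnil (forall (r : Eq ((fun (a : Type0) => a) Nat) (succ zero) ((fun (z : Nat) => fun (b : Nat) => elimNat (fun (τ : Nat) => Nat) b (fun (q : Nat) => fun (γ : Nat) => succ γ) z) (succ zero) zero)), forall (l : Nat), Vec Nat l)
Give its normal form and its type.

normal form:
  vnil (forall (r : Eq Nat (succ zero) (succ zero)), forall (a : Nat), Vec Nat a)
inferred type:
  Vec (forall (r : Eq Nat (succ zero) (succ zero)), forall (a : Nat), Vec Nat a) zero
observation: the first redex contracted is a beta-redex; the normal form is reached in 7 normal-order steps.


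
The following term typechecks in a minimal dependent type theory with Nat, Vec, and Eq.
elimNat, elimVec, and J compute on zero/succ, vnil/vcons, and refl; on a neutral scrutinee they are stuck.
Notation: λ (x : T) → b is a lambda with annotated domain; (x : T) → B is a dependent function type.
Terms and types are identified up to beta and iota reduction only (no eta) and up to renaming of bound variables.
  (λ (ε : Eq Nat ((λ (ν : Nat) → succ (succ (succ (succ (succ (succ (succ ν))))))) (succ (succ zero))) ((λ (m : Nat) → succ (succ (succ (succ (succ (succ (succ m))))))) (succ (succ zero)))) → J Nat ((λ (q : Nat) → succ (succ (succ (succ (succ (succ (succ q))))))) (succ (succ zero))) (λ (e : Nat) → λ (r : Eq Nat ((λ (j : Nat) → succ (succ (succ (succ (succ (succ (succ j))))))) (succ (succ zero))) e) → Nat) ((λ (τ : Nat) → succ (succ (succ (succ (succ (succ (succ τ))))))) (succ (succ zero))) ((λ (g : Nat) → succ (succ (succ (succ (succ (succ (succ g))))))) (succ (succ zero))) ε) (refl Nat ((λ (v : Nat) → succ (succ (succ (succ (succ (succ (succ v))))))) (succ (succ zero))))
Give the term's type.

type:
  Nat


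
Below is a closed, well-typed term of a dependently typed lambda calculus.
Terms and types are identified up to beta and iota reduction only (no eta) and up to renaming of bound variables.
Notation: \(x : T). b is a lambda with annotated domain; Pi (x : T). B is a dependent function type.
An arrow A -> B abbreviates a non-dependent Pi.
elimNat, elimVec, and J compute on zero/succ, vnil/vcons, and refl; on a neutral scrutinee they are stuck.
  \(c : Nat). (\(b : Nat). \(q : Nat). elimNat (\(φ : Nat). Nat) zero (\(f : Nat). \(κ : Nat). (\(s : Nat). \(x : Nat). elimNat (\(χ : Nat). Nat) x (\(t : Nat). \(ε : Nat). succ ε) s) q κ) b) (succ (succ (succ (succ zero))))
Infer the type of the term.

inferred type:
  Nat -> Nat -> Nat


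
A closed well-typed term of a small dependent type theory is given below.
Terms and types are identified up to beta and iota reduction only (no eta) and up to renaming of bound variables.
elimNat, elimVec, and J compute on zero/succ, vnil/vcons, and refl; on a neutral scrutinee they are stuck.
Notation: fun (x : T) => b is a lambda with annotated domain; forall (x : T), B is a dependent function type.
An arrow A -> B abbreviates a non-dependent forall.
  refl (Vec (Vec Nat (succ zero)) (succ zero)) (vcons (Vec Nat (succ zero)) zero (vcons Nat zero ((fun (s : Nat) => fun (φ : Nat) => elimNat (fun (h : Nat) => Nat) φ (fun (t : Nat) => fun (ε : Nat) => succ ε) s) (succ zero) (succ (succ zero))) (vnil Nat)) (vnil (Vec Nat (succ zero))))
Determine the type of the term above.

the term's type:
  Eq (Vec (Vec Nat (succ zero)) (succ zero)) (vcons (Vec Nat (succ zero)) zero (vcons Nat zero (succ (succ (succ zero))) (vnil Nat)) (vnil (Vec Nat (succ zero)))) (vcons (Vec Nat (succ zero)) zero (vcons Nat zero (succ (succ (succ zero))) (vnil Nat)) (vnil (Vec Nat (succ zero))))


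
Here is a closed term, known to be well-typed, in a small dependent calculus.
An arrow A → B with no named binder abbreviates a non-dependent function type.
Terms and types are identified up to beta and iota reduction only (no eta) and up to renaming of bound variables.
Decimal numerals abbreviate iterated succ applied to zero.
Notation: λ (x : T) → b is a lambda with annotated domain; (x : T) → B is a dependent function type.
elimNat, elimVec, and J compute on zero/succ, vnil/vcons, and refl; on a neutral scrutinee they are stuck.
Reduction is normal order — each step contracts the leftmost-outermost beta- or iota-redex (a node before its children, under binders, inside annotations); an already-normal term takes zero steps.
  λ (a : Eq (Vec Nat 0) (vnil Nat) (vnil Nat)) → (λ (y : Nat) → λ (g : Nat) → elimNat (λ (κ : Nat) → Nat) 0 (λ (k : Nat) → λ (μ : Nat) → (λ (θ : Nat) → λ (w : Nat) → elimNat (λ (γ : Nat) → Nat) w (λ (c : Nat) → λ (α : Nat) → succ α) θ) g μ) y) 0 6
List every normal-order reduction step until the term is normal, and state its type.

normal-order reduction sequence:
  λ (a : Eq (Vec Nat 0) (vnil Nat) (vnil Nat)) → (λ (y : Nat) → λ (g : Nat) → elimNat (λ (κ : Nat) → Nat) 0 (λ (k : Nat) → λ (μ : Nat) → (λ (θ : Nat) → λ (w : Nat) → elimNat (λ (γ : Nat) → Nat) w (λ (c : Nat) → λ (α : Nat) → succ α) θ) g μ) y) 0 6
  ~> λ (a : Eq (Vec Nat 0) (vnil Nat) (vnil Nat)) → (λ (y : Nat) → elimNat (λ (g : Nat) → Nat) 0 (λ (κ : Nat) → λ (k : Nat) → (λ (μ : Nat) → λ (θ : Nat) → elimNat (λ (w : Nat) → Nat) θ (λ (γ : Nat) → λ (c : Nat) → succ c) μ) y k) 0) 6
  ~> λ (a : Eq (Vec Nat 0) (vnil Nat) (vnil Nat)) → elimNat (λ (y : Nat) → Nat) 0 (λ (g : Nat) → λ (κ : Nat) → (λ (k : Nat) → λ (μ : Nat) → elimNat (λ (θ : Nat) → Nat) μ (λ (w : Nat) → λ (γ : Nat) → succ γ) k) 6 κ) 0
  ~> λ (a : Eq (Vec Nat 0) (vnil Nat) (vnil Nat)) → 0
type:
  Eq (Vec Nat 0) (vnil Nat) (vnil Nat) → Nat


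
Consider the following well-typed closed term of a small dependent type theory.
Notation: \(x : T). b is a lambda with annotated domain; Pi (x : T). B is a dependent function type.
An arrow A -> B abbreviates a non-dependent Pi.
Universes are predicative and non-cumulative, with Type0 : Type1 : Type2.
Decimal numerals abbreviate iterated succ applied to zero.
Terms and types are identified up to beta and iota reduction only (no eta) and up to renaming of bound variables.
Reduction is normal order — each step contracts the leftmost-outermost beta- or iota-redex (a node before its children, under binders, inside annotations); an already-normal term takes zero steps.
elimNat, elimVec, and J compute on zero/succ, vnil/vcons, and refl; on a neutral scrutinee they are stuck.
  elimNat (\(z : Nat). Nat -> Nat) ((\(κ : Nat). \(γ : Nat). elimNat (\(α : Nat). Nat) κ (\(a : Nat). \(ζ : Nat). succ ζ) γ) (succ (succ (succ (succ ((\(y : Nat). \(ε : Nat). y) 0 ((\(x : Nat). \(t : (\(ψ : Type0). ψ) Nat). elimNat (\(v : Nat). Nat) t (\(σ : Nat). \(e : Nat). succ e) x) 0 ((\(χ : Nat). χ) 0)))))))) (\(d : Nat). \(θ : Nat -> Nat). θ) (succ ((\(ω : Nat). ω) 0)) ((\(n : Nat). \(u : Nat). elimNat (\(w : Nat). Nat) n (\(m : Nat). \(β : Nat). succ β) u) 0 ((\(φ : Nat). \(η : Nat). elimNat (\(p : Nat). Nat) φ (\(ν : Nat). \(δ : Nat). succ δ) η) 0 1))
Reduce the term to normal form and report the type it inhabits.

resulting normal form:
  5
type:
  Nat


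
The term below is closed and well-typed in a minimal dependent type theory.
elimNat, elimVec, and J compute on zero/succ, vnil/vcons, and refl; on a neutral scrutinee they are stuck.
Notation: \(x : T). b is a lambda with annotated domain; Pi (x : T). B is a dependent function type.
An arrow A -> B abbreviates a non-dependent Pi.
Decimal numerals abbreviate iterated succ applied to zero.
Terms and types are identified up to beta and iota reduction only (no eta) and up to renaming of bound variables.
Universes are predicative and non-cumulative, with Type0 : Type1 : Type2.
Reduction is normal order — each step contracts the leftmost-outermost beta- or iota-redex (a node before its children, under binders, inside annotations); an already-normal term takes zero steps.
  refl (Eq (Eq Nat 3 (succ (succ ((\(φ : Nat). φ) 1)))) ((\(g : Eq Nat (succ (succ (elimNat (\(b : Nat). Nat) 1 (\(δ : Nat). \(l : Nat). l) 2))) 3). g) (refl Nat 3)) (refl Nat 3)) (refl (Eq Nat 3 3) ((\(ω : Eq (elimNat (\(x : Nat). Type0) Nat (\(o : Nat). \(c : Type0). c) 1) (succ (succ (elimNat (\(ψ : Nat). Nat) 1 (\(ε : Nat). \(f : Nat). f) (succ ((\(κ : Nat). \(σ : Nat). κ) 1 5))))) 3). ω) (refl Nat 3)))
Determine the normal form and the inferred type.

reduced normal form:
  refl (Eq (Eq Nat 3 3) (refl Nat 3) (refl Nat 3)) (refl (Eq Nat 3 3) (refl Nat 3))
the term's type:
  Eq (Eq (Eq Nat 3 3) (refl Nat 3) (refl Nat 3)) (refl (Eq Nat 3 3) (refl Nat 3)) (refl (Eq Nat 3 3) (refl Nat 3))
observation: reduction starts at a beta-redex, and 3 normal-order steps reach the normal form.


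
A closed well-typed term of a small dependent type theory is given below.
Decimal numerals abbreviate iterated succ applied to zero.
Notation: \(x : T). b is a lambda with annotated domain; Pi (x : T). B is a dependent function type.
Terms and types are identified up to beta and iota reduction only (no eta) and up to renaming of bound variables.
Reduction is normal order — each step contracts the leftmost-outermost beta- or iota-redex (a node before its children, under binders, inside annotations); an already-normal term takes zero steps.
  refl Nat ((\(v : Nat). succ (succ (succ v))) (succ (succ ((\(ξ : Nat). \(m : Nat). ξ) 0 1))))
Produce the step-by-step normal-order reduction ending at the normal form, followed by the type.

normal-order reduction:
  refl Nat ((\(v : Nat). succ (succ (succ v))) (succ (succ ((\(ξ : Nat). \(m : Nat). ξ) 0 1))))
  ~> refl Nat (succ (succ (succ (succ (succ ((\(v : Nat). \(ξ : Nat). v) 0 1))))))
  ~> refl Nat (succ (succ (succ (succ (succ ((\(v : Nat). 0) 1))))))
  ~> refl Nat 5
inferred type:
  Eq Nat 5 5


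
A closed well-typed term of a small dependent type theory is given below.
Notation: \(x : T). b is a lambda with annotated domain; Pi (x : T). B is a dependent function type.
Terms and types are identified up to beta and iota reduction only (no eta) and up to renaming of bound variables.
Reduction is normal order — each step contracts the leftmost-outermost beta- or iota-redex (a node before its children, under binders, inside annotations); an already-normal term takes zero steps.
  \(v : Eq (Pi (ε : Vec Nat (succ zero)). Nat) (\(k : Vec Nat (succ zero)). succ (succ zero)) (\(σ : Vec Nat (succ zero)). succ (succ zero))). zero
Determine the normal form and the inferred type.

reduced normal form:
  \(v : Eq (Pi (ε : Vec Nat (succ zero)). Nat) (\(k : Vec Nat (succ zero)). succ (succ zero)) (\(σ : Vec Nat (succ zero)). succ (succ zero))). zero
inferred type:
  Pi (v : Eq (Pi (ε : Vec Nat (succ zero)). Nat) (\(k : Vec Nat (succ zero)). succ (succ zero)) (\(σ : Vec Nat (succ zero)). succ (succ zero))). Nat
observation: no redex remains anywhere in the term; it is its own normal form.


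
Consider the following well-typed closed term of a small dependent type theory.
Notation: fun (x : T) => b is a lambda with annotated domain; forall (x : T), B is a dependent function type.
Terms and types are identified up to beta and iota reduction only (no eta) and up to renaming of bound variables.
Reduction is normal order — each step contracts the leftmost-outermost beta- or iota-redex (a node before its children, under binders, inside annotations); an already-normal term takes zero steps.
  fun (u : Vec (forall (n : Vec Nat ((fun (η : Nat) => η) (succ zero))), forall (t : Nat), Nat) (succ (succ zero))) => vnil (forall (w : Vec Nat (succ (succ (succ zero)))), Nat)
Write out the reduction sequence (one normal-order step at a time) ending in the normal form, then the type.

reduction (normal order):
  fun (u : Vec (forall (n : Vec Nat ((fun (η : Nat) => η) (succ zero))), forall (t : Nat), Nat) (succ (succ zero))) => vnil (forall (w : Vec Nat (succ (succ (succ zero)))), Nat)
  ~> fun (u : Vec (forall (n : Vec Nat (succ zero)), forall (η : Nat), Nat) (succ (succ zero))) => vnil (forall (t : Vec Nat (succ (succ (succ zero)))), Nat)
type:
  forall (u : Vec (forall (n : Vec Nat (succ zero)), forall (η : Nat), Nat) (succ (succ zero))), Vec (forall (t : Vec Nat (succ (succ (succ zero)))), Nat) zero


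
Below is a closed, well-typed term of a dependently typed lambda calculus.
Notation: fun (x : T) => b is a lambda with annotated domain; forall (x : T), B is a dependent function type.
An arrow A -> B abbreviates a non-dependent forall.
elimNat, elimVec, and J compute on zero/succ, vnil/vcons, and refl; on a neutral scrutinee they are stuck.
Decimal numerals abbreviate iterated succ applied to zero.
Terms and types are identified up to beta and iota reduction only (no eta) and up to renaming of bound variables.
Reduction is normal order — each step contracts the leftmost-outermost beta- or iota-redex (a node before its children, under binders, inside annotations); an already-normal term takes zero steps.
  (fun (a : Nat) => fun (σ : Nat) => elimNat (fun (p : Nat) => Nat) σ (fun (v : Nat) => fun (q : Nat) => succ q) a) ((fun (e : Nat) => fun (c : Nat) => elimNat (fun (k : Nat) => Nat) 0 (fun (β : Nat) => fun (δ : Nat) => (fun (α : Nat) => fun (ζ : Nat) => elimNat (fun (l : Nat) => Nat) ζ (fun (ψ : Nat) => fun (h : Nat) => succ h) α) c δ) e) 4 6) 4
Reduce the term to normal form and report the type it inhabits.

resulting normal form:
  28
type:
  Nat


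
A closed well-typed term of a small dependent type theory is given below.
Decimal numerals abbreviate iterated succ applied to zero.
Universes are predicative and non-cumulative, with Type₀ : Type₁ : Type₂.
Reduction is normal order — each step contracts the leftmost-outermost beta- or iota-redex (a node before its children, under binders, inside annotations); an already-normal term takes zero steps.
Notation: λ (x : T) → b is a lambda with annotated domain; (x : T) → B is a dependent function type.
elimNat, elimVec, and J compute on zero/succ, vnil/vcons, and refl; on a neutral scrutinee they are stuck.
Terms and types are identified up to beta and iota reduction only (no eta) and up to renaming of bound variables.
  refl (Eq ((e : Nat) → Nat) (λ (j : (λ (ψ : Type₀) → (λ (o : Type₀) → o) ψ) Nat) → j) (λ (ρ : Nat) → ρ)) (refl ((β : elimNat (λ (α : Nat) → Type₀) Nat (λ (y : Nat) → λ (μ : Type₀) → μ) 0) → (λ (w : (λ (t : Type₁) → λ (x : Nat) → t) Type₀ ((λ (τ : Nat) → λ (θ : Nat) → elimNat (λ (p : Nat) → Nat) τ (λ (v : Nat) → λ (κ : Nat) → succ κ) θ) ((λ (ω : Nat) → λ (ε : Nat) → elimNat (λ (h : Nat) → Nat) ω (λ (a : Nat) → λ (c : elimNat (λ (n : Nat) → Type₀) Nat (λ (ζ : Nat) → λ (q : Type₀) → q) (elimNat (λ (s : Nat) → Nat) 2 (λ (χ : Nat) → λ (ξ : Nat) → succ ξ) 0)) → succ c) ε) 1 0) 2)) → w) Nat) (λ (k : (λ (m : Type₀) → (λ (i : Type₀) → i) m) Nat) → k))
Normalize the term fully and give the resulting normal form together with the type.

resulting normal form:
  refl (Eq ((e : Nat) → Nat) (λ (j : Nat) → j) (λ (ψ : Nat) → ψ)) (refl ((o : Nat) → Nat) (λ (ρ : Nat) → ρ))
inferred type:
  Eq (Eq ((e : Nat) → Nat) (λ (j : Nat) → j) (λ (ψ : Nat) → ψ)) (refl ((o : Nat) → Nat) (λ (ρ : Nat) → ρ)) (refl ((β : Nat) → Nat) (λ (α : Nat) → α))


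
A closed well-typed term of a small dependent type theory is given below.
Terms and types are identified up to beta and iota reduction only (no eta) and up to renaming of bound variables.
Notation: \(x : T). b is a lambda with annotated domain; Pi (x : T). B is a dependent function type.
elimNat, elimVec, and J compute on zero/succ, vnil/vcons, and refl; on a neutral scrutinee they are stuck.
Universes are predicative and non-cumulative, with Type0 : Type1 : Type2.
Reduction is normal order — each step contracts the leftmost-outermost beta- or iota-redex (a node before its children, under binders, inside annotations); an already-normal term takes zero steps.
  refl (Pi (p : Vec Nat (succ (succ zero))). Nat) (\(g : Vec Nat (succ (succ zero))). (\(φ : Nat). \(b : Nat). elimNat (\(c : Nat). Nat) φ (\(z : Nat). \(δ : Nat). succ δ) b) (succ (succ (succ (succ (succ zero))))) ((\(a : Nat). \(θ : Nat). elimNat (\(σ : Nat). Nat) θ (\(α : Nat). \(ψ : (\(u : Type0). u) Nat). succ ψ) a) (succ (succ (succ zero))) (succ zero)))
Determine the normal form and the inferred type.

resulting normal form:
  refl (Pi (p : Vec Nat (succ (succ zero))). Nat) (\(g : Vec Nat (succ (succ zero))). succ (succ (succ (succ (succ (succ (succ (succ (succ zero)))))))))
inferred type:
  Eq (Pi (p : Vec Nat (succ (succ zero))). Nat) (\(g : Vec Nat (succ (succ zero))). succ (succ (succ (succ (succ (succ (succ (succ (succ zero))))))))) (\(φ : Vec Nat (succ (succ zero))). succ (succ (succ (succ (succ (succ (succ (succ (succ zero)))))))))


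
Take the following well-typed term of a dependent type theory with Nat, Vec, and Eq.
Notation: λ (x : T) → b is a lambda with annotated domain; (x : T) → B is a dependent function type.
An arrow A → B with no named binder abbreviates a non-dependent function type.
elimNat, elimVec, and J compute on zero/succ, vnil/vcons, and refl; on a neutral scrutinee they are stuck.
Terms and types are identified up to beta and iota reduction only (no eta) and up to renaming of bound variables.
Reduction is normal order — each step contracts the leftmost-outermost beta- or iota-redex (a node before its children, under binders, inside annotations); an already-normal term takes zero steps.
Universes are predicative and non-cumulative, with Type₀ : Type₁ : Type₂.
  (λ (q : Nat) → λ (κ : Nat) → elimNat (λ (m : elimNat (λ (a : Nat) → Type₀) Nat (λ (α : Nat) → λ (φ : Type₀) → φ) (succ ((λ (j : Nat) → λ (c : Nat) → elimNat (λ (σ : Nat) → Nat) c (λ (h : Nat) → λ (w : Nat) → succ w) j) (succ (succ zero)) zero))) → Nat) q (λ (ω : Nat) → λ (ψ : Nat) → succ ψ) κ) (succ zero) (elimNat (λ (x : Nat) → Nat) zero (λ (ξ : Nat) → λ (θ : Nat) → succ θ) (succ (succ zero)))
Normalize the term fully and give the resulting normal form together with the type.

resulting normal form:
  succ (succ (succ zero))
inferred type:
  Nat
observation: 35 normal-order steps normalize the term, beginning with a beta-redex.


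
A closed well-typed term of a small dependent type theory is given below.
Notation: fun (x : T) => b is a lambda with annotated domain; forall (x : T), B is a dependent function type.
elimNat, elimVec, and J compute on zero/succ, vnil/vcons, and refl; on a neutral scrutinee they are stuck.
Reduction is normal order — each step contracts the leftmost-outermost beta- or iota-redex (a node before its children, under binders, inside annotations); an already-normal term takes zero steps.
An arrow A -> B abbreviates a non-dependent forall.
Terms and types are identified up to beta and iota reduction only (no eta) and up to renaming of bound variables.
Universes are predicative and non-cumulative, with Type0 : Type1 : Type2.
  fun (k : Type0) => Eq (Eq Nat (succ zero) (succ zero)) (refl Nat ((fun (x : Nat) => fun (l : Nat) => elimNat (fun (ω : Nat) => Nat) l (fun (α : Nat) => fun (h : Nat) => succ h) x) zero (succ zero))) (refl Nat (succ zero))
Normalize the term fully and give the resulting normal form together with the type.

reduced normal form:
  fun (k : Type0) => Eq (Eq Nat (succ zero) (succ zero)) (refl Nat (succ zero)) (refl Nat (succ zero))
inferred type:
  Type0 -> Type0
observation: the first redex contracted is a beta-redex; the normal form is reached in 3 normal-order steps.


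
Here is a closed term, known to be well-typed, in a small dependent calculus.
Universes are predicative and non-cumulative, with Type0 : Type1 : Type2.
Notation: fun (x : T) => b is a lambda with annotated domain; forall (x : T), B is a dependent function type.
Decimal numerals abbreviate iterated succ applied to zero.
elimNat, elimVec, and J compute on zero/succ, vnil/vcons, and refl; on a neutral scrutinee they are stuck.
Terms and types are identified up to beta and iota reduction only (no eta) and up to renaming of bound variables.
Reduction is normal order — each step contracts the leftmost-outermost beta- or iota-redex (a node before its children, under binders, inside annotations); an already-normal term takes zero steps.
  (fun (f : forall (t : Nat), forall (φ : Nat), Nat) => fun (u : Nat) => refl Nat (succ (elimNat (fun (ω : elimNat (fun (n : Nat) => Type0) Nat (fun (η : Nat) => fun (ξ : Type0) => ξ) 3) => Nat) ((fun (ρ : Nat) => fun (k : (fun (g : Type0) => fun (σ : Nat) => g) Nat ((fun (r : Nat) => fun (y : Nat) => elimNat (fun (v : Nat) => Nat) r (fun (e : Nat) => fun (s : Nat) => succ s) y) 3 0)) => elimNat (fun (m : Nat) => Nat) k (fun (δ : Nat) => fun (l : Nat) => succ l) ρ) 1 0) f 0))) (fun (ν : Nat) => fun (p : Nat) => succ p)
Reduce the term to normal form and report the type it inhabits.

normal form:
  fun (f : Nat) => refl Nat 2
type:
  forall (f : Nat), Eq Nat 2 2


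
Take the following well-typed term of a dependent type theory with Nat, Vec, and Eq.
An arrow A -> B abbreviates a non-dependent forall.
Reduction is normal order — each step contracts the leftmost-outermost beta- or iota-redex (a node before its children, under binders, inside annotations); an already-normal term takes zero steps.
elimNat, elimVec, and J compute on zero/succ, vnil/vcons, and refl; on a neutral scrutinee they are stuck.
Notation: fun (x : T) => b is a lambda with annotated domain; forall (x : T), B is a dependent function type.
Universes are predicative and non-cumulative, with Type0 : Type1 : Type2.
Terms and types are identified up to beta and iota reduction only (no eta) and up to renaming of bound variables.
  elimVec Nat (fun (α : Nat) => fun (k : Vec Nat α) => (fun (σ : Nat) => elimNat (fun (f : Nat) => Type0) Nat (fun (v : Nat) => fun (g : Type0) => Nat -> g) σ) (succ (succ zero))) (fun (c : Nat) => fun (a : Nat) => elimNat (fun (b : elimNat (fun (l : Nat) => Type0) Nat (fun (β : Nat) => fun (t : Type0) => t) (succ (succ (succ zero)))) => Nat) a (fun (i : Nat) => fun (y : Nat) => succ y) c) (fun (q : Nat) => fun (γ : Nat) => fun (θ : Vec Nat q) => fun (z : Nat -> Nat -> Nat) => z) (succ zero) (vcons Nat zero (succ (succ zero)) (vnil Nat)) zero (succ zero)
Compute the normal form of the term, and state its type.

reduced normal form:
  succ zero
inferred type:
  Nat
observation: 9 normal-order steps normalize the term, beginning with an elimVec iota-redex.


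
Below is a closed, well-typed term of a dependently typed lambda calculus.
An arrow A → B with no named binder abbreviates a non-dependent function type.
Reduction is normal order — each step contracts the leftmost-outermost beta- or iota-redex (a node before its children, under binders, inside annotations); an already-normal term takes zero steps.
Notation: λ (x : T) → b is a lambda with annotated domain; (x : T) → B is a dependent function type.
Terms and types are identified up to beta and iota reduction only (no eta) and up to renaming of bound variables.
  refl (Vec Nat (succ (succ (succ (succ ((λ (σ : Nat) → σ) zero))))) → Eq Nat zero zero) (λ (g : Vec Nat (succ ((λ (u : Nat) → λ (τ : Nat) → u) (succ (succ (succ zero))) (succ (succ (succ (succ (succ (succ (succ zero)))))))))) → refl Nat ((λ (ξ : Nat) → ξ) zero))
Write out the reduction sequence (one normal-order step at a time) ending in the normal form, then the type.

normal-order reduction sequence:
  refl (Vec Nat (succ (succ (succ (succ ((λ (σ : Nat) → σ) zero))))) → Eq Nat zero zero) (λ (g : Vec Nat (succ ((λ (u : Nat) → λ (τ : Nat) → u) (succ (succ (succ zero))) (succ (succ (succ (succ (succ (succ (succ zero)))))))))) → refl Nat ((λ (ξ : Nat) → ξ) zero))
  ~> refl (Vec Nat (succ (succ (succ (succ zero)))) → Eq Nat zero zero) (λ (σ : Vec Nat (succ ((λ (g : Nat) → λ (u : Nat) → g) (succ (succ (succ zero))) (succ (succ (succ (succ (succ (succ (succ zero)))))))))) → refl Nat ((λ (τ : Nat) → τ) zero))
  ~> refl (Vec Nat (succ (succ (succ (succ zero)))) → Eq Nat zero zero) (λ (σ : Vec Nat (succ ((λ (g : Nat) → succ (succ (succ zero))) (succ (succ (succ (succ (succ (succ (succ zero)))))))))) → refl Nat ((λ (u : Nat) → u) zero))
  ~> refl (Vec Nat (succ (succ (succ (succ zero)))) → Eq Nat zero zero) (λ (σ : Vec Nat (succ (succ (succ (succ zero))))) → refl Nat ((λ (g : Nat) → g) zero))
  ~> refl (Vec Nat (succ (succ (succ (succ zero)))) → Eq Nat zero zero) (λ (σ : Vec Nat (succ (succ (succ (succ zero))))) → refl Nat zero)
inferred type:
  Eq (Vec Nat (succ (succ (succ (succ zero)))) → Eq Nat zero zero) (λ (σ : Vec Nat (succ (succ (succ (succ zero))))) → refl Nat zero) (λ (g : Vec Nat (succ (succ (succ (succ zero))))) → refl Nat zero)


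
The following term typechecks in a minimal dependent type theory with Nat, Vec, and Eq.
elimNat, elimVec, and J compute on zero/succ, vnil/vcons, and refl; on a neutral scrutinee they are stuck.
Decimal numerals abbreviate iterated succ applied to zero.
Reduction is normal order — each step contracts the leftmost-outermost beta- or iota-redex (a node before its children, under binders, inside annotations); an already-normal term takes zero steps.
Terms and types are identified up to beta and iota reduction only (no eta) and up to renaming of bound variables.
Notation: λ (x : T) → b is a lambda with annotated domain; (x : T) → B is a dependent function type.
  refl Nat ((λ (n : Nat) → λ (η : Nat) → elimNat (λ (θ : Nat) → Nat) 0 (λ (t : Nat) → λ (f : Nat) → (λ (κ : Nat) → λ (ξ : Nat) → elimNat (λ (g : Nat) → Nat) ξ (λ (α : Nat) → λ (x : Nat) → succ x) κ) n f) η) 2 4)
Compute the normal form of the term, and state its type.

normal form:
  refl Nat 8
inferred type:
  Eq Nat 8 8
observation: the first redex contracted is a beta-redex; the normal form is reached in 51 normal-order steps.


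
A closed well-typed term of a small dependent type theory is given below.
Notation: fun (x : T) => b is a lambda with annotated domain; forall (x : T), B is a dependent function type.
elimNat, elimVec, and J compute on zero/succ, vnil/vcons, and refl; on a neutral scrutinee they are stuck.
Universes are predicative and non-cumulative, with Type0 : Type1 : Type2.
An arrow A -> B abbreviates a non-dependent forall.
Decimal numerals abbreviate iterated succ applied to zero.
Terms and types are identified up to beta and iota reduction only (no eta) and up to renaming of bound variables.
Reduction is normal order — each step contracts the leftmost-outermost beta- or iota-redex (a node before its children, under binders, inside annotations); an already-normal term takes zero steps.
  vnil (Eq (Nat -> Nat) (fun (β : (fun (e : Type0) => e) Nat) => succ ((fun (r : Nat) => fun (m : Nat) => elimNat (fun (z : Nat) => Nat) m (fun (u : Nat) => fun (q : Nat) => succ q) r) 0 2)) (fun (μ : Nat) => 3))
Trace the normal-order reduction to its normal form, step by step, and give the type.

reduction (normal order):
  vnil (Eq (Nat -> Nat) (fun (β : (fun (e : Type0) => e) Nat) => succ ((fun (r : Nat) => fun (m : Nat) => elimNat (fun (z : Nat) => Nat) m (fun (u : Nat) => fun (q : Nat) => succ q) r) 0 2)) (fun (μ : Nat) => 3))
  ~> vnil (Eq (Nat -> Nat) (fun (β : Nat) => succ ((fun (e : Nat) => fun (r : Nat) => elimNat (fun (m : Nat) => Nat) r (fun (z : Nat) => fun (u : Nat) => succ u) e) 0 2)) (fun (q : Nat) => 3))
  ~> vnil (Eq (Nat -> Nat) (fun (β : Nat) => succ ((fun (e : Nat) => elimNat (fun (r : Nat) => Nat) e (fun (m : Nat) => fun (z : Nat) => succ z) 0) 2)) (fun (u : Nat) => 3))
  ~> vnil (Eq (Nat -> Nat) (fun (β : Nat) => succ (elimNat (fun (e : Nat) => Nat) 2 (fun (r : Nat) => fun (m : Nat) => succ m) 0)) (fun (z : Nat) => 3))
  ~> vnil (Eq (Nat -> Nat) (fun (β : Nat) => 3) (fun (e : Nat) => 3))
type:
  Vec (Eq (Nat -> Nat) (fun (β : Nat) => 3) (fun (e : Nat) => 3)) 0


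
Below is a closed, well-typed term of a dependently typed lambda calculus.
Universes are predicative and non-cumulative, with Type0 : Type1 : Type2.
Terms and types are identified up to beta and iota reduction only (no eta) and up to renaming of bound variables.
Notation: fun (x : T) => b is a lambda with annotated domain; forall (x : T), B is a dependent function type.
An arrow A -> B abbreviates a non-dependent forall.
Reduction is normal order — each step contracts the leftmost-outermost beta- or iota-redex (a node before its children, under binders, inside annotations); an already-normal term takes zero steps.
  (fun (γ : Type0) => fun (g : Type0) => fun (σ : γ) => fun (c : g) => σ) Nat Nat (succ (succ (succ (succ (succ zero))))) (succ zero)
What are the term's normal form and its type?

reduced normal form:
  succ (succ (succ (succ (succ zero))))
inferred type:
  Nat


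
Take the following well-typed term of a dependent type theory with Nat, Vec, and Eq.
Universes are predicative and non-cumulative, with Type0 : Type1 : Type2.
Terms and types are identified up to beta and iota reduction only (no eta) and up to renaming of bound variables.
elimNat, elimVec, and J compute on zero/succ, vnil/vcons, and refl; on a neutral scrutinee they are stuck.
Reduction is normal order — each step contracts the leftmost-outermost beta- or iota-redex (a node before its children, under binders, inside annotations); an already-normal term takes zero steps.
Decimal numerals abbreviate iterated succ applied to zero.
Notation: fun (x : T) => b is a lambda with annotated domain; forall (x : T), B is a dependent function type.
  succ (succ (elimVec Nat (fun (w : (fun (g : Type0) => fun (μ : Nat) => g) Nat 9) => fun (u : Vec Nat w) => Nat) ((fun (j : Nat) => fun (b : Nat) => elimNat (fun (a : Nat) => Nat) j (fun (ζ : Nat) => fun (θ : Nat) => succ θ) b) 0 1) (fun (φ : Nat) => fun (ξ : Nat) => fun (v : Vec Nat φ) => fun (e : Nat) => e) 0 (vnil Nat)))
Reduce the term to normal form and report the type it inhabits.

reduced normal form:
  3
inferred type:
  Nat


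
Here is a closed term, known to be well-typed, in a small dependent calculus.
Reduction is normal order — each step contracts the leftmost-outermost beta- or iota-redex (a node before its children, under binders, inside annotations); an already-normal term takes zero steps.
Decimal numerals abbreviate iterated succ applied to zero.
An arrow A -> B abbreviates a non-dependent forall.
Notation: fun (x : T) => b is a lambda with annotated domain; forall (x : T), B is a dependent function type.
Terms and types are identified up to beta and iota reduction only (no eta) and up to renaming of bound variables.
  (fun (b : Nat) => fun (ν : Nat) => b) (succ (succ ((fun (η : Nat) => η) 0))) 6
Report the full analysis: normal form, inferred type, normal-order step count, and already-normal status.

resulting normal form:
  2
the term's type:
  Nat
reduction steps (normal order): 3
term was already normal: no
first contracted redex: a beta-redex
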